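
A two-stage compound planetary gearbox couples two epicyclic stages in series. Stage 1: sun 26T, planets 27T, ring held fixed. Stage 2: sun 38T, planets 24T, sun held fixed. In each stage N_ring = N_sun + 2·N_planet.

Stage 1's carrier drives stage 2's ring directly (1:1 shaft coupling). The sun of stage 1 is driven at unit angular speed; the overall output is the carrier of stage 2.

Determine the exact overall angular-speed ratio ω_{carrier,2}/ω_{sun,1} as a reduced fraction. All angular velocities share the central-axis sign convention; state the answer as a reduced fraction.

Stage 1: N_ring = 26 + 2·27 = 80
Stage 1: 26(ω_s−ω_c) = −80(ω_r−ω_c),  ω_r=0, ω_s=1
Stage 1: 26(1−ω_c) = −80(0−ω_c)  ⇒  106ω_c = 26  ⇒  ω_c = 13/53
  ⇒ ω_c¹/ω_s¹ = 13/53
Stage 2: N_ring = 38 + 2·24 = 86
Stage 2: 38(ω_s−ω_c) = −86(ω_r−ω_c),  ω_s=0, ω_r=1
Stage 2: 38(0−ω_c) = −86(1−ω_c)  ⇒  124ω_c = 86  ⇒  ω_c = 43/62
  ⇒ ω_c²/ω_r² = 43/62
Coupling ω_r² = ω_c¹ ⇒ overall = 13/53 × 43/62 = 559/3286

559/3286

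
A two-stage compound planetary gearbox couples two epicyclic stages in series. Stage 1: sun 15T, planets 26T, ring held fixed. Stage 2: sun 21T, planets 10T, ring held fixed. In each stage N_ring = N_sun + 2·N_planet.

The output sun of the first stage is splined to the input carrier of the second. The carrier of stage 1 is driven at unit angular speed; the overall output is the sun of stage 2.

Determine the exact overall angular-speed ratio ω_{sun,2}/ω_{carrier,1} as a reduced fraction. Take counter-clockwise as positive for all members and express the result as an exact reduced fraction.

5084/315

Stage 1: N_ring = 15 + 2·26 = 67
Stage 1: 15(ω_s−ω_c) = −67(ω_r−ω_c),  ω_r=0, ω_c=1
Stage 1: ω_s = 1 − (67/15)(0−1) = 82/15
  ⇒ ω_s¹/ω_c¹ = 82/15
Stage 2: N_ring = 21 + 2·10 = 41
Stage 2: 21(ω_s−ω_c) = −41(ω_r−ω_c),  ω_r=0, ω_c=1
Stage 2: ω_s = 1 − (41/21)(0−1) = 62/21
  ⇒ ω_s²/ω_c² = 62/21
Coupling ω_c² = ω_s¹ ⇒ overall = 82/15 × 62/21 = 5084/315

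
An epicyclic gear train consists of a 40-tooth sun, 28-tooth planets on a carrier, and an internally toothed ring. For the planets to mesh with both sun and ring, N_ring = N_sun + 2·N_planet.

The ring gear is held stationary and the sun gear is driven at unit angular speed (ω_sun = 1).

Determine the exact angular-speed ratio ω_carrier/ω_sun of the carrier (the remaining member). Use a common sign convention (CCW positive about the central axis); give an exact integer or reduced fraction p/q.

5/17

N_ring = 40 + 2·28 = 96
40(ω_s−ω_c) = −96(ω_r−ω_c),  ω_r=0, ω_s=1
40(1−ω_c) = −96(0−ω_c)  ⇒  136ω_c = 40  ⇒  ω_c = 5/17
ω_c/ω_s = 5/17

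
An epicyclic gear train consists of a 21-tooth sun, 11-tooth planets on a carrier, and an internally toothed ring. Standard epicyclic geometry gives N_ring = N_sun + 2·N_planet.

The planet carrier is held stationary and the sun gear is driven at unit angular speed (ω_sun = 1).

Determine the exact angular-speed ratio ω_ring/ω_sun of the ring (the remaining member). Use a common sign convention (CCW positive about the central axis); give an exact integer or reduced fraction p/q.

N_ring = 21 + 2·11 = 43
21(ω_s−ω_c) = −43(ω_r−ω_c),  ω_c=0, ω_s=1
ω_r = 0 − (21/43)(1−0) = -21/43
ω_r/ω_s = -21/43

-21/43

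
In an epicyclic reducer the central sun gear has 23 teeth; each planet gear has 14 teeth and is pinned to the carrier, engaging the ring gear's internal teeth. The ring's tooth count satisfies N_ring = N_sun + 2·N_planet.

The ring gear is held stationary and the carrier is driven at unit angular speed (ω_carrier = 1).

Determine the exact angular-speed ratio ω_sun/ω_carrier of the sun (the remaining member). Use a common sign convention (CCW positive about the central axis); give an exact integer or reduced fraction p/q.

N_ring = 23 + 2·14 = 51
23(ω_s−ω_c) = −51(ω_r−ω_c),  ω_r=0, ω_c=1
ω_s = 1 − (51/23)(0−1) = 74/23
ω_s/ω_c = 74/23

74/23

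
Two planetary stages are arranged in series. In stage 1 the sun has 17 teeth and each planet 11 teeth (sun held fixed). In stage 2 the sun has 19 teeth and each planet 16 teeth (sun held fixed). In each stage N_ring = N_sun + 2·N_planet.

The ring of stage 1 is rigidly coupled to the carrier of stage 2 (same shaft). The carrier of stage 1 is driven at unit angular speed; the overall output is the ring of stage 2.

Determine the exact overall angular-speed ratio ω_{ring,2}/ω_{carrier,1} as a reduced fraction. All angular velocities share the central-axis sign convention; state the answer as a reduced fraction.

Stage 1: N_ring = 17 + 2·11 = 39
Stage 1: 17(ω_s−ω_c) = −39(ω_r−ω_c),  ω_s=0, ω_c=1
Stage 1: ω_r = 1 − (17/39)(0−1) = 56/39
  ⇒ ω_r¹/ω_c¹ = 56/39
Stage 2: N_ring = 19 + 2·16 = 51
Stage 2: 19(ω_s−ω_c) = −51(ω_r−ω_c),  ω_s=0, ω_c=1
Stage 2: ω_r = 1 − (19/51)(0−1) = 70/51
  ⇒ ω_r²/ω_c² = 70/51
Coupling ω_c² = ω_r¹ ⇒ overall = 56/39 × 70/51 = 3920/1989

3920/1989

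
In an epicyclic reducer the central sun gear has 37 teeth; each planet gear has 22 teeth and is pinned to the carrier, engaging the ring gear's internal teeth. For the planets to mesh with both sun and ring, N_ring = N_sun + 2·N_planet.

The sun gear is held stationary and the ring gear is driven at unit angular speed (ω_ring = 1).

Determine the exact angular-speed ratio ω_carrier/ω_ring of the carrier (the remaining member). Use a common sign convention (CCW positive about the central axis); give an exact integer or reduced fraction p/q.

N_ring = 37 + 2·22 = 81
37(ω_s−ω_c) = −81(ω_r−ω_c),  ω_s=0, ω_r=1
37(0−ω_c) = −81(1−ω_c)  ⇒  118ω_c = 81  ⇒  ω_c = 81/118
ω_c/ω_r = 81/118

81/118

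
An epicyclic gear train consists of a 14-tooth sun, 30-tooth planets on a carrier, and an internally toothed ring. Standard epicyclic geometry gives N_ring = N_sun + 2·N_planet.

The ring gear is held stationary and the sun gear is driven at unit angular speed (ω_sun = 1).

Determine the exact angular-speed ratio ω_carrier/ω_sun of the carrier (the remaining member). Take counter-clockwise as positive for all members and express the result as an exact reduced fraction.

7/44

N_ring = 14 + 2·30 = 74
14(ω_s−ω_c) = −74(ω_r−ω_c),  ω_r=0, ω_s=1
14(1−ω_c) = −74(0−ω_c)  ⇒  88ω_c = 14  ⇒  ω_c = 7/44
ω_c/ω_s = 7/44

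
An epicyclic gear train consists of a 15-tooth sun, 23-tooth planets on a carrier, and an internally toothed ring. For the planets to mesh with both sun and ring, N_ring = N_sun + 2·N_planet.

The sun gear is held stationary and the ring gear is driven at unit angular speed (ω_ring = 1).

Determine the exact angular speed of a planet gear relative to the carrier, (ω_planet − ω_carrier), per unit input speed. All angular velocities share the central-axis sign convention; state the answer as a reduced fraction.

915/1748

N_ring = 15 + 2·23 = 61
15(ω_s−ω_c) = −61(ω_r−ω_c),  ω_s=0, ω_r=1
15(0−ω_c) = −61(1−ω_c)  ⇒  76ω_c = 61  ⇒  ω_c = 61/76
sun–planet: 15·(0−61/76) = −23·(ω_p−ω_c)  ⇒  ω_p−ω_c = −(15/23)·(-61/76) = 915/1748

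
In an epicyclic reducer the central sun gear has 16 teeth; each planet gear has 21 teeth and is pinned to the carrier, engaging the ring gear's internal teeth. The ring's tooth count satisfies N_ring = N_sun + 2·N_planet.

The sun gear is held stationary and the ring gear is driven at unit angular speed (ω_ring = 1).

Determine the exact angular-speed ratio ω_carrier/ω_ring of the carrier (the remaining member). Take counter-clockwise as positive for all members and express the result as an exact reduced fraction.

N_ring = 16 + 2·21 = 58
16(ω_s−ω_c) = −58(ω_r−ω_c),  ω_s=0, ω_r=1
16(0−ω_c) = −58(1−ω_c)  ⇒  74ω_c = 58  ⇒  ω_c = 29/37
ω_c/ω_r = 29/37

29/37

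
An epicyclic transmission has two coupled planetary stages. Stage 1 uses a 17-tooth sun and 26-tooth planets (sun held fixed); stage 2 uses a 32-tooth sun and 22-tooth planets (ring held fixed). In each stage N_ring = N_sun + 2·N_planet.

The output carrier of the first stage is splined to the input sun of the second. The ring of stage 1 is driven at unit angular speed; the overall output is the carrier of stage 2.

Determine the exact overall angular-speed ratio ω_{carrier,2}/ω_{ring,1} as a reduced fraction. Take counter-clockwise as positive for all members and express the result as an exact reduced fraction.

92/387

Stage 1: N_ring = 17 + 2·26 = 69
Stage 1: 17(ω_s−ω_c) = −69(ω_r−ω_c),  ω_s=0, ω_r=1
Stage 1: 17(0−ω_c) = −69(1−ω_c)  ⇒  86ω_c = 69  ⇒  ω_c = 69/86
  ⇒ ω_c¹/ω_r¹ = 69/86
Stage 2: N_ring = 32 + 2·22 = 76
Stage 2: 32(ω_s−ω_c) = −76(ω_r−ω_c),  ω_r=0, ω_s=1
Stage 2: 32(1−ω_c) = −76(0−ω_c)  ⇒  108ω_c = 32  ⇒  ω_c = 8/27
  ⇒ ω_c²/ω_s² = 8/27
Coupling ω_s² = ω_c¹ ⇒ overall = 69/86 × 8/27 = 92/387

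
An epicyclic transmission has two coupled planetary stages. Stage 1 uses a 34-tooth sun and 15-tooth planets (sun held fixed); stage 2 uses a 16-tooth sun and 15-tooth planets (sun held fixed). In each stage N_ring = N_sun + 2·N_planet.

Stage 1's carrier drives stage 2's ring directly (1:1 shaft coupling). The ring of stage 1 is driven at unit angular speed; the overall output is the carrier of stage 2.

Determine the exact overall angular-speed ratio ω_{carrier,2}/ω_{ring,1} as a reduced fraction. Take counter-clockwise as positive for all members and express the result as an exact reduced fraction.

Stage 1: N_ring = 34 + 2·15 = 64
Stage 1: 34(ω_s−ω_c) = −64(ω_r−ω_c),  ω_s=0, ω_r=1
Stage 1: 34(0−ω_c) = −64(1−ω_c)  ⇒  98ω_c = 64  ⇒  ω_c = 32/49
  ⇒ ω_c¹/ω_r¹ = 32/49
Stage 2: N_ring = 16 + 2·15 = 46
Stage 2: 16(ω_s−ω_c) = −46(ω_r−ω_c),  ω_s=0, ω_r=1
Stage 2: 16(0−ω_c) = −46(1−ω_c)  ⇒  62ω_c = 46  ⇒  ω_c = 23/31
  ⇒ ω_c²/ω_r² = 23/31
Coupling ω_r² = ω_c¹ ⇒ overall = 32/49 × 23/31 = 736/1519

736/1519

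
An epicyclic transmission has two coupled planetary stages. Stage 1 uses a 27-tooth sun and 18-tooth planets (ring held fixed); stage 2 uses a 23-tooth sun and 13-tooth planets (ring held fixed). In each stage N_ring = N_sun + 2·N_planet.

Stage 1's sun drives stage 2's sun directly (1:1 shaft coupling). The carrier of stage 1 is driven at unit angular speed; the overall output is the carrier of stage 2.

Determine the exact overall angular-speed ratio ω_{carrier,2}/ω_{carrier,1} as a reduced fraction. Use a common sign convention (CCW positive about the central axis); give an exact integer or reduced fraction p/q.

Stage 1: N_ring = 27 + 2·18 = 63
Stage 1: 27(ω_s−ω_c) = −63(ω_r−ω_c),  ω_r=0, ω_c=1
Stage 1: ω_s = 1 − (63/27)(0−1) = 10/3
  ⇒ ω_s¹/ω_c¹ = 10/3
Stage 2: N_ring = 23 + 2·13 = 49
Stage 2: 23(ω_s−ω_c) = −49(ω_r−ω_c),  ω_r=0, ω_s=1
Stage 2: 23(1−ω_c) = −49(0−ω_c)  ⇒  72ω_c = 23  ⇒  ω_c = 23/72
  ⇒ ω_c²/ω_s² = 23/72
Coupling ω_s² = ω_s¹ ⇒ overall = 10/3 × 23/72 = 115/108

115/108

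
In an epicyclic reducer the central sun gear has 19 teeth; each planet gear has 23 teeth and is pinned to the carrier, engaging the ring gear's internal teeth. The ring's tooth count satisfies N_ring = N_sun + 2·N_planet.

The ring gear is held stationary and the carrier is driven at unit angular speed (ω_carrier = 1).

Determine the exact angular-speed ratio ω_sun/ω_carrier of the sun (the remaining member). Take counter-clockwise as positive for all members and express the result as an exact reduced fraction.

84/19

N_ring = 19 + 2·23 = 65
19(ω_s−ω_c) = −65(ω_r−ω_c),  ω_r=0, ω_c=1
ω_s = 1 − (65/19)(0−1) = 84/19
ω_s/ω_c = 84/19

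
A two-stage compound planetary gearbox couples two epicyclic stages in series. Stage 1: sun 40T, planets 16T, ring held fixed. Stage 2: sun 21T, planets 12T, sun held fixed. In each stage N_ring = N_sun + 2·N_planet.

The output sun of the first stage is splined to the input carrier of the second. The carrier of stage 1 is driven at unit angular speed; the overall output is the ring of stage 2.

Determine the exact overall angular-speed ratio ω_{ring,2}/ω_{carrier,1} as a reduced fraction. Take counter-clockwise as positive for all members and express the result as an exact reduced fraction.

Stage 1: N_ring = 40 + 2·16 = 72
Stage 1: 40(ω_s−ω_c) = −72(ω_r−ω_c),  ω_r=0, ω_c=1
Stage 1: ω_s = 1 − (72/40)(0−1) = 14/5
  ⇒ ω_s¹/ω_c¹ = 14/5
Stage 2: N_ring = 21 + 2·12 = 45
Stage 2: 21(ω_s−ω_c) = −45(ω_r−ω_c),  ω_s=0, ω_c=1
Stage 2: ω_r = 1 − (21/45)(0−1) = 22/15
  ⇒ ω_r²/ω_c² = 22/15
Coupling ω_c² = ω_s¹ ⇒ overall = 14/5 × 22/15 = 308/75

308/75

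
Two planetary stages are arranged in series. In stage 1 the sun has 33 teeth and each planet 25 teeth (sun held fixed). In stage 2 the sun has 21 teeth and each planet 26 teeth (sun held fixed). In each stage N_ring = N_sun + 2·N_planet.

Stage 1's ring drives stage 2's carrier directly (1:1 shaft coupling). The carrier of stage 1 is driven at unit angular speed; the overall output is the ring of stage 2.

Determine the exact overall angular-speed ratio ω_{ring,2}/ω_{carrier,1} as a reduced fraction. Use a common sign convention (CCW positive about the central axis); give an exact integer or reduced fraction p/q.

10904/6059

Stage 1: N_ring = 33 + 2·25 = 83
Stage 1: 33(ω_s−ω_c) = −83(ω_r−ω_c),  ω_s=0, ω_c=1
Stage 1: ω_r = 1 − (33/83)(0−1) = 116/83
  ⇒ ω_r¹/ω_c¹ = 116/83
Stage 2: N_ring = 21 + 2·26 = 73
Stage 2: 21(ω_s−ω_c) = −73(ω_r−ω_c),  ω_s=0, ω_c=1
Stage 2: ω_r = 1 − (21/73)(0−1) = 94/73
  ⇒ ω_r²/ω_c² = 94/73
Coupling ω_c² = ω_r¹ ⇒ overall = 116/83 × 94/73 = 10904/6059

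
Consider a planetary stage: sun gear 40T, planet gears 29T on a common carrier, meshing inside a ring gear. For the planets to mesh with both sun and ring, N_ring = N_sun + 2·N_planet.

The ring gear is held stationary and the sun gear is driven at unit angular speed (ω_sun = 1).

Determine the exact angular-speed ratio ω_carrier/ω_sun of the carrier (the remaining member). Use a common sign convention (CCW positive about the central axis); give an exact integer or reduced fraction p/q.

N_ring = 40 + 2·29 = 98
40(ω_s−ω_c) = −98(ω_r−ω_c),  ω_r=0, ω_s=1
40(1−ω_c) = −98(0−ω_c)  ⇒  138ω_c = 40  ⇒  ω_c = 20/69
ω_c/ω_s = 20/69

20/69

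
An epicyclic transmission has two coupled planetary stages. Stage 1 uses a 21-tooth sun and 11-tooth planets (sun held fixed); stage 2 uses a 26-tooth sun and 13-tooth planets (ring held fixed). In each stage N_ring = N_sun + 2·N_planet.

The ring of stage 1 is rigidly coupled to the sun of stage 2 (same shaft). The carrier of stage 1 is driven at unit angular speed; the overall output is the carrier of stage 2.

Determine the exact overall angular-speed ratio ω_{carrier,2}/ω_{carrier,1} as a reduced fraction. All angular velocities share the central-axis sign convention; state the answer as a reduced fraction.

Stage 1: N_ring = 21 + 2·11 = 43
Stage 1: 21(ω_s−ω_c) = −43(ω_r−ω_c),  ω_s=0, ω_c=1
Stage 1: ω_r = 1 − (21/43)(0−1) = 64/43
  ⇒ ω_r¹/ω_c¹ = 64/43
Stage 2: N_ring = 26 + 2·13 = 52
Stage 2: 26(ω_s−ω_c) = −52(ω_r−ω_c),  ω_r=0, ω_s=1
Stage 2: 26(1−ω_c) = −52(0−ω_c)  ⇒  78ω_c = 26  ⇒  ω_c = 1/3
  ⇒ ω_c²/ω_s² = 1/3
Coupling ω_s² = ω_r¹ ⇒ overall = 64/43 × 1/3 = 64/129

64/129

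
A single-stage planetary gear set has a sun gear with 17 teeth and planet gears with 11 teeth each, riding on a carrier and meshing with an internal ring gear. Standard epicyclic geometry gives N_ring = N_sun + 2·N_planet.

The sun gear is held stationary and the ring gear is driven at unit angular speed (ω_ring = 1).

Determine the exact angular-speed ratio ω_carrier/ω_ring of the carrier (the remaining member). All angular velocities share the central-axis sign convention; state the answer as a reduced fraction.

N_ring = 17 + 2·11 = 39
17(ω_s−ω_c) = −39(ω_r−ω_c),  ω_s=0, ω_r=1
17(0−ω_c) = −39(1−ω_c)  ⇒  56ω_c = 39  ⇒  ω_c = 39/56
ω_c/ω_r = 39/56

39/56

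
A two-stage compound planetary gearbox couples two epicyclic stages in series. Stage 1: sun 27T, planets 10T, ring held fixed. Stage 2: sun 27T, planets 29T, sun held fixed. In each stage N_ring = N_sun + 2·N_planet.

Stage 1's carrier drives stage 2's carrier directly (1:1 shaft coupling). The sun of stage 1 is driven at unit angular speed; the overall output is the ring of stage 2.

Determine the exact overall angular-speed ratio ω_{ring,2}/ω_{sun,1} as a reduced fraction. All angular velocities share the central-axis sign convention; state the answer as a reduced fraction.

1512/3145

Stage 1: N_ring = 27 + 2·10 = 47
Stage 1: 27(ω_s−ω_c) = −47(ω_r−ω_c),  ω_r=0, ω_s=1
Stage 1: 27(1−ω_c) = −47(0−ω_c)  ⇒  74ω_c = 27  ⇒  ω_c = 27/74
  ⇒ ω_c¹/ω_s¹ = 27/74
Stage 2: N_ring = 27 + 2·29 = 85
Stage 2: 27(ω_s−ω_c) = −85(ω_r−ω_c),  ω_s=0, ω_c=1
Stage 2: ω_r = 1 − (27/85)(0−1) = 112/85
  ⇒ ω_r²/ω_c² = 112/85
Coupling ω_c² = ω_c¹ ⇒ overall = 27/74 × 112/85 = 1512/3145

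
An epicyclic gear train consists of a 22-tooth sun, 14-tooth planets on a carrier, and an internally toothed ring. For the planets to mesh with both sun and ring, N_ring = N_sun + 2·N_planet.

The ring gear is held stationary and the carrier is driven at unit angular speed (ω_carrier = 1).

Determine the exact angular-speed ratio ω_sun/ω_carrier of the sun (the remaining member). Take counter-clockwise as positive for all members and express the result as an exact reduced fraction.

36/11

N_ring = 22 + 2·14 = 50
22(ω_s−ω_c) = −50(ω_r−ω_c),  ω_r=0, ω_c=1
ω_s = 1 − (50/22)(0−1) = 36/11
ω_s/ω_c = 36/11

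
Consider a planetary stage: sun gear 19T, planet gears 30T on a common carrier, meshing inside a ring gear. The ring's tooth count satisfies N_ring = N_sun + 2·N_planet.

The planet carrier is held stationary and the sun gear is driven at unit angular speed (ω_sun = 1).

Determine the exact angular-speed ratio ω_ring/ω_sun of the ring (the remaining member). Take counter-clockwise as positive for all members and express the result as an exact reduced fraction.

-19/79

N_ring = 19 + 2·30 = 79
19(ω_s−ω_c) = −79(ω_r−ω_c),  ω_c=0, ω_s=1
ω_r = 0 − (19/79)(1−0) = -19/79
ω_r/ω_s = -19/79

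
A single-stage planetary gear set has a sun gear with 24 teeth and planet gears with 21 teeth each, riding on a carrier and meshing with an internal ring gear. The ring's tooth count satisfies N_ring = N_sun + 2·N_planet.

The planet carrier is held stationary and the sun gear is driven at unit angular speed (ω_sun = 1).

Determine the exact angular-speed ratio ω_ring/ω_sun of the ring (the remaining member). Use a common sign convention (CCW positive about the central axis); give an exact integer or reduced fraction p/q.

-4/11

N_ring = 24 + 2·21 = 66
24(ω_s−ω_c) = −66(ω_r−ω_c),  ω_c=0, ω_s=1
ω_r = 0 − (24/66)(1−0) = -4/11
ω_r/ω_s = -4/11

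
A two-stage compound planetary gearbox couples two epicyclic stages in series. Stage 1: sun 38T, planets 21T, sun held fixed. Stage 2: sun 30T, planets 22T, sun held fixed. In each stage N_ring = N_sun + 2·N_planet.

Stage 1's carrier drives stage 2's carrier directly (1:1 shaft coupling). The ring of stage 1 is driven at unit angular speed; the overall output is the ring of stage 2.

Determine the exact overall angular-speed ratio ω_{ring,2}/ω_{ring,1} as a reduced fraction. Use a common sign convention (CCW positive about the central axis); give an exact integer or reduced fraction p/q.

2080/2183

Stage 1: N_ring = 38 + 2·21 = 80
Stage 1: 38(ω_s−ω_c) = −80(ω_r−ω_c),  ω_s=0, ω_r=1
Stage 1: 38(0−ω_c) = −80(1−ω_c)  ⇒  118ω_c = 80  ⇒  ω_c = 40/59
  ⇒ ω_c¹/ω_r¹ = 40/59
Stage 2: N_ring = 30 + 2·22 = 74
Stage 2: 30(ω_s−ω_c) = −74(ω_r−ω_c),  ω_s=0, ω_c=1
Stage 2: ω_r = 1 − (30/74)(0−1) = 52/37
  ⇒ ω_r²/ω_c² = 52/37
Coupling ω_c² = ω_c¹ ⇒ overall = 40/59 × 52/37 = 2080/2183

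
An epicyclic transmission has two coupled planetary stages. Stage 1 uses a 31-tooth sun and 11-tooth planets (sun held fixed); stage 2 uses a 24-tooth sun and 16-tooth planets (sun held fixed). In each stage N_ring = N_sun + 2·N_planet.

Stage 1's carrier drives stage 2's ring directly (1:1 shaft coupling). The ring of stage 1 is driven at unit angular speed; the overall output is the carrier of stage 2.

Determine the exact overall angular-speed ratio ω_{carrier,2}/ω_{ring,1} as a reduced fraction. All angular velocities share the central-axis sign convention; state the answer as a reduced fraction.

53/120

Stage 1: N_ring = 31 + 2·11 = 53
Stage 1: 31(ω_s−ω_c) = −53(ω_r−ω_c),  ω_s=0, ω_r=1
Stage 1: 31(0−ω_c) = −53(1−ω_c)  ⇒  84ω_c = 53  ⇒  ω_c = 53/84
  ⇒ ω_c¹/ω_r¹ = 53/84
Stage 2: N_ring = 24 + 2·16 = 56
Stage 2: 24(ω_s−ω_c) = −56(ω_r−ω_c),  ω_s=0, ω_r=1
Stage 2: 24(0−ω_c) = −56(1−ω_c)  ⇒  80ω_c = 56  ⇒  ω_c = 7/10
  ⇒ ω_c²/ω_r² = 7/10
Coupling ω_r² = ω_c¹ ⇒ overall = 53/84 × 7/10 = 53/120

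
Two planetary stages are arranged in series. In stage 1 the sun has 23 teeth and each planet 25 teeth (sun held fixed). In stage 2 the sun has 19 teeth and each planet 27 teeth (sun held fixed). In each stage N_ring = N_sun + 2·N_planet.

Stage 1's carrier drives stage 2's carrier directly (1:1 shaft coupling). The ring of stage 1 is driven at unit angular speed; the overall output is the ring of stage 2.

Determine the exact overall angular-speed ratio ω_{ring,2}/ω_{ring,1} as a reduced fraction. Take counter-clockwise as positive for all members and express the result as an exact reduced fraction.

23/24

Stage 1: N_ring = 23 + 2·25 = 73
Stage 1: 23(ω_s−ω_c) = −73(ω_r−ω_c),  ω_s=0, ω_r=1
Stage 1: 23(0−ω_c) = −73(1−ω_c)  ⇒  96ω_c = 73  ⇒  ω_c = 73/96
  ⇒ ω_c¹/ω_r¹ = 73/96
Stage 2: N_ring = 19 + 2·27 = 73
Stage 2: 19(ω_s−ω_c) = −73(ω_r−ω_c),  ω_s=0, ω_c=1
Stage 2: ω_r = 1 − (19/73)(0−1) = 92/73
  ⇒ ω_r²/ω_c² = 92/73
Coupling ω_c² = ω_c¹ ⇒ overall = 73/96 × 92/73 = 23/24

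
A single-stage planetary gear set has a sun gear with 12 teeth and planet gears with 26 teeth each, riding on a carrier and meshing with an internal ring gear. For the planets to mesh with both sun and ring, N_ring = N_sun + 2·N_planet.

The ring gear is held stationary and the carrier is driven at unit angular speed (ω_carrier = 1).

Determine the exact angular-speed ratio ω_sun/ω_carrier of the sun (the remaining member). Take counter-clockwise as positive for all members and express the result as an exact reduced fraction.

19/3

N_ring = 12 + 2·26 = 64
12(ω_s−ω_c) = −64(ω_r−ω_c),  ω_r=0, ω_c=1
ω_s = 1 − (64/12)(0−1) = 19/3
ω_s/ω_c = 19/3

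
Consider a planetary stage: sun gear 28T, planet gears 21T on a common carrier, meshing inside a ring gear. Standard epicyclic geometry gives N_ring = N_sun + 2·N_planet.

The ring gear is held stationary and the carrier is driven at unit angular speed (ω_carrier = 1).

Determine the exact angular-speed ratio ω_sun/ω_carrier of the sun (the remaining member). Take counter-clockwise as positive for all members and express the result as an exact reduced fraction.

N_ring = 28 + 2·21 = 70
28(ω_s−ω_c) = −70(ω_r−ω_c),  ω_r=0, ω_c=1
ω_s = 1 − (70/28)(0−1) = 7/2
ω_s/ω_c = 7/2

7/2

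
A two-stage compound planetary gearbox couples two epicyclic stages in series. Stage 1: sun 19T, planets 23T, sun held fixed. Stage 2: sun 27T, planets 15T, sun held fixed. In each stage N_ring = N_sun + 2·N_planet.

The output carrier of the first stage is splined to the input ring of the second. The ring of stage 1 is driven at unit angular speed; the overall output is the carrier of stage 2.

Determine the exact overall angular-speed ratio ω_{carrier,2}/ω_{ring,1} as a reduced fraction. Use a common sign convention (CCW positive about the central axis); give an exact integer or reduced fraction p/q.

1235/2352

Stage 1: N_ring = 19 + 2·23 = 65
Stage 1: 19(ω_s−ω_c) = −65(ω_r−ω_c),  ω_s=0, ω_r=1
Stage 1: 19(0−ω_c) = −65(1−ω_c)  ⇒  84ω_c = 65  ⇒  ω_c = 65/84
  ⇒ ω_c¹/ω_r¹ = 65/84
Stage 2: N_ring = 27 + 2·15 = 57
Stage 2: 27(ω_s−ω_c) = −57(ω_r−ω_c),  ω_s=0, ω_r=1
Stage 2: 27(0−ω_c) = −57(1−ω_c)  ⇒  84ω_c = 57  ⇒  ω_c = 19/28
  ⇒ ω_c²/ω_r² = 19/28
Coupling ω_r² = ω_c¹ ⇒ overall = 65/84 × 19/28 = 1235/2352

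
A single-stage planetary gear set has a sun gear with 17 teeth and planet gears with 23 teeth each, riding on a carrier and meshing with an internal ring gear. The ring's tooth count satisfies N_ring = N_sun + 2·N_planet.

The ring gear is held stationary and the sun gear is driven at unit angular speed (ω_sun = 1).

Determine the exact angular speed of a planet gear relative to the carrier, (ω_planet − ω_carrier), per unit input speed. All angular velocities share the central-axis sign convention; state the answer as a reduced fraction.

N_ring = 17 + 2·23 = 63
17(ω_s−ω_c) = −63(ω_r−ω_c),  ω_r=0, ω_s=1
17(1−ω_c) = −63(0−ω_c)  ⇒  80ω_c = 17  ⇒  ω_c = 17/80
sun–planet: 17·(1−17/80) = −23·(ω_p−ω_c)  ⇒  ω_p−ω_c = −(17/23)·(63/80) = -1071/1840

-1071/1840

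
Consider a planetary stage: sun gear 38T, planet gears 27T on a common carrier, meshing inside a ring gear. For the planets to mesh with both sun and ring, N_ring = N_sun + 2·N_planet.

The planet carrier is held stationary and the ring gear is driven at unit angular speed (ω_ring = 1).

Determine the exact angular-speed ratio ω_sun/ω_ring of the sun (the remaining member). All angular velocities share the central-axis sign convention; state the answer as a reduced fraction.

N_ring = 38 + 2·27 = 92
38(ω_s−ω_c) = −92(ω_r−ω_c),  ω_c=0, ω_r=1
ω_s = 0 − (92/38)(1−0) = -46/19
ω_s/ω_r = -46/19

-46/19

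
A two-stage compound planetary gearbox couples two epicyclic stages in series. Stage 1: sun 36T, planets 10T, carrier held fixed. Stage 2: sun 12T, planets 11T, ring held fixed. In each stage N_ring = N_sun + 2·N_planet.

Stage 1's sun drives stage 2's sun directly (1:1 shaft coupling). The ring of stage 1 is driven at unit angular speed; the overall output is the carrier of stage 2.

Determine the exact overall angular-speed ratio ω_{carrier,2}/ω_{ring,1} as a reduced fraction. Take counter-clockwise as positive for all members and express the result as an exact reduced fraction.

-28/69

Stage 1: N_ring = 36 + 2·10 = 56
Stage 1: 36(ω_s−ω_c) = −56(ω_r−ω_c),  ω_c=0, ω_r=1
Stage 1: ω_s = 0 − (56/36)(1−0) = -14/9
  ⇒ ω_s¹/ω_r¹ = -14/9
Stage 2: N_ring = 12 + 2·11 = 34
Stage 2: 12(ω_s−ω_c) = −34(ω_r−ω_c),  ω_r=0, ω_s=1
Stage 2: 12(1−ω_c) = −34(0−ω_c)  ⇒  46ω_c = 12  ⇒  ω_c = 6/23
  ⇒ ω_c²/ω_s² = 6/23
Coupling ω_s² = ω_s¹ ⇒ overall = -14/9 × 6/23 = -28/69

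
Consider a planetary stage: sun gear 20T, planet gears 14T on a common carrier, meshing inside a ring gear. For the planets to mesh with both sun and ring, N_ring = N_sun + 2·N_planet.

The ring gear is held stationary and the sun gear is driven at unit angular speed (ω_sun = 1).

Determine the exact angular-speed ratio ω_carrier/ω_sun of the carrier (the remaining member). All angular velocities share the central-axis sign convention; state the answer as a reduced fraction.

5/17

N_ring = 20 + 2·14 = 48
20(ω_s−ω_c) = −48(ω_r−ω_c),  ω_r=0, ω_s=1
20(1−ω_c) = −48(0−ω_c)  ⇒  68ω_c = 20  ⇒  ω_c = 5/17
ω_c/ω_s = 5/17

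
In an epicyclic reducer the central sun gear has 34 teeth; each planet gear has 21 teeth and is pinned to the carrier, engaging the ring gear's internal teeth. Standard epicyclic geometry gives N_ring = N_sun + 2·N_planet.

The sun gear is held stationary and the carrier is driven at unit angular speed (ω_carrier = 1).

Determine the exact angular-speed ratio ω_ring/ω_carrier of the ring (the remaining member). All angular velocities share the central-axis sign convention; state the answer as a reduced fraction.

N_ring = 34 + 2·21 = 76
34(ω_s−ω_c) = −76(ω_r−ω_c),  ω_s=0, ω_c=1
ω_r = 1 − (34/76)(0−1) = 55/38
ω_r/ω_c = 55/38

55/38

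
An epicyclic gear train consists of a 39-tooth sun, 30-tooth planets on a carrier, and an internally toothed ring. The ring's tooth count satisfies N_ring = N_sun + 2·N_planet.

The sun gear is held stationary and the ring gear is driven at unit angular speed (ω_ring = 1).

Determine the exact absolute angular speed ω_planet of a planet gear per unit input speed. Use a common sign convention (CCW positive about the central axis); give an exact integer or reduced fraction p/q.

33/20

N_ring = 39 + 2·30 = 99
39(ω_s−ω_c) = −99(ω_r−ω_c),  ω_s=0, ω_r=1
39(0−ω_c) = −99(1−ω_c)  ⇒  138ω_c = 99  ⇒  ω_c = 33/46
sun–planet: 39·(0−33/46) = −30·(ω_p−ω_c)  ⇒  ω_p−ω_c = −(39/30)·(-33/46) = 429/460
ω_p = 33/46 + 429/460 = 33/20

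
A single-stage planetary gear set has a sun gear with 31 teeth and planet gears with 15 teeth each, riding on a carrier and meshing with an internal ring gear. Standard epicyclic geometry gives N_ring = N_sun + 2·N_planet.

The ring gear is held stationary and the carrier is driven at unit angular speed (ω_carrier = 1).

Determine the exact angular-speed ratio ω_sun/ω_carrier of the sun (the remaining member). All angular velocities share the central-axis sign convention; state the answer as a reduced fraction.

N_ring = 31 + 2·15 = 61
31(ω_s−ω_c) = −61(ω_r−ω_c),  ω_r=0, ω_c=1
ω_s = 1 − (61/31)(0−1) = 92/31
ω_s/ω_c = 92/31

92/31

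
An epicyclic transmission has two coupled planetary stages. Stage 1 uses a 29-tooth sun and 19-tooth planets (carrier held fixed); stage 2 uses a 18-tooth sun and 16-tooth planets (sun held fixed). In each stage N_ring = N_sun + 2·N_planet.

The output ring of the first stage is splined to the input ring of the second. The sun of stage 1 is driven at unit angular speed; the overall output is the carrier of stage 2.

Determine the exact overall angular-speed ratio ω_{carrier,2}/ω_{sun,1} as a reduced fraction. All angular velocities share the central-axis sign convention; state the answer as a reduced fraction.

Stage 1: N_ring = 29 + 2·19 = 67
Stage 1: 29(ω_s−ω_c) = −67(ω_r−ω_c),  ω_c=0, ω_s=1
Stage 1: ω_r = 0 − (29/67)(1−0) = -29/67
  ⇒ ω_r¹/ω_s¹ = -29/67
Stage 2: N_ring = 18 + 2·16 = 50
Stage 2: 18(ω_s−ω_c) = −50(ω_r−ω_c),  ω_s=0, ω_r=1
Stage 2: 18(0−ω_c) = −50(1−ω_c)  ⇒  68ω_c = 50  ⇒  ω_c = 25/34
  ⇒ ω_c²/ω_r² = 25/34
Coupling ω_r² = ω_r¹ ⇒ overall = -29/67 × 25/34 = -725/2278

-725/2278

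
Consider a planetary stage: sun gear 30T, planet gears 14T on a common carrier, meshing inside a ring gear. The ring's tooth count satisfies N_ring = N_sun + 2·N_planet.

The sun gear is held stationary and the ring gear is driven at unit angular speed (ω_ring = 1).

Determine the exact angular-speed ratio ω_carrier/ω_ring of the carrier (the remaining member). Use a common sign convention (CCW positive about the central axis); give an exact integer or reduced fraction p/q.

N_ring = 30 + 2·14 = 58
30(ω_s−ω_c) = −58(ω_r−ω_c),  ω_s=0, ω_r=1
30(0−ω_c) = −58(1−ω_c)  ⇒  88ω_c = 58  ⇒  ω_c = 29/44
ω_c/ω_r = 29/44

29/44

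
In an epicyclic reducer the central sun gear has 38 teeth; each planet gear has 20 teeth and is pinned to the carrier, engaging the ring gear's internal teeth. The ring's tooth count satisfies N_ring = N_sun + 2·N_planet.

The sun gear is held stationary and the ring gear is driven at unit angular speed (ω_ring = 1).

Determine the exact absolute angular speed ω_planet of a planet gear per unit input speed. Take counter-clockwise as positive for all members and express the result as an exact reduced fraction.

39/20

N_ring = 38 + 2·20 = 78
38(ω_s−ω_c) = −78(ω_r−ω_c),  ω_s=0, ω_r=1
38(0−ω_c) = −78(1−ω_c)  ⇒  116ω_c = 78  ⇒  ω_c = 39/58
sun–planet: 38·(0−39/58) = −20·(ω_p−ω_c)  ⇒  ω_p−ω_c = −(38/20)·(-39/58) = 741/580
ω_p = 39/58 + 741/580 = 39/20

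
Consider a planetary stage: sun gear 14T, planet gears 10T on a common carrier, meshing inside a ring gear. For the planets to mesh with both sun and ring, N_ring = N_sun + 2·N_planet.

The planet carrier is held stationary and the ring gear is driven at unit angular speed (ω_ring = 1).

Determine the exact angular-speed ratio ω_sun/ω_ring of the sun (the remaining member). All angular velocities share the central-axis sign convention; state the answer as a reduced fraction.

N_ring = 14 + 2·10 = 34
14(ω_s−ω_c) = −34(ω_r−ω_c),  ω_c=0, ω_r=1
ω_s = 0 − (34/14)(1−0) = -17/7
ω_s/ω_r = -17/7

-17/7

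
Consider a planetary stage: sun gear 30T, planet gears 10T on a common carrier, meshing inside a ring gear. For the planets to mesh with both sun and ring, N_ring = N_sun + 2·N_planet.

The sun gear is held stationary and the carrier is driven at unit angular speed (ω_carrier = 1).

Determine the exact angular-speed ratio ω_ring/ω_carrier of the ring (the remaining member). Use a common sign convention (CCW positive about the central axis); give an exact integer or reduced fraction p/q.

N_ring = 30 + 2·10 = 50
30(ω_s−ω_c) = −50(ω_r−ω_c),  ω_s=0, ω_c=1
ω_r = 1 − (30/50)(0−1) = 8/5
ω_r/ω_c = 8/5

8/5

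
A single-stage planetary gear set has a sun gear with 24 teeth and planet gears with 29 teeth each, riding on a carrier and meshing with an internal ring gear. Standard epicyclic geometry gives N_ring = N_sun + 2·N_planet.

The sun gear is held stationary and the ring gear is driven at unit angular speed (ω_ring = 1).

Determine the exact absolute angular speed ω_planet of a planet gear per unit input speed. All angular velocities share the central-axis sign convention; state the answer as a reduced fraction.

41/29

N_ring = 24 + 2·29 = 82
24(ω_s−ω_c) = −82(ω_r−ω_c),  ω_s=0, ω_r=1
24(0−ω_c) = −82(1−ω_c)  ⇒  106ω_c = 82  ⇒  ω_c = 41/53
sun–planet: 24·(0−41/53) = −29·(ω_p−ω_c)  ⇒  ω_p−ω_c = −(24/29)·(-41/53) = 984/1537
ω_p = 41/53 + 984/1537 = 41/29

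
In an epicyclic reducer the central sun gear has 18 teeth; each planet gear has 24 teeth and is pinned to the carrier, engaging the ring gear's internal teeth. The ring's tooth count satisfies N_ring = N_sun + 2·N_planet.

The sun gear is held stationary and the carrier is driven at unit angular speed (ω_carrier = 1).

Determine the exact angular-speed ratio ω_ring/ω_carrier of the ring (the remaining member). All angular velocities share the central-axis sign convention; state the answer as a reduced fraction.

14/11

N_ring = 18 + 2·24 = 66
18(ω_s−ω_c) = −66(ω_r−ω_c),  ω_s=0, ω_c=1
ω_r = 1 − (18/66)(0−1) = 14/11
ω_r/ω_c = 14/11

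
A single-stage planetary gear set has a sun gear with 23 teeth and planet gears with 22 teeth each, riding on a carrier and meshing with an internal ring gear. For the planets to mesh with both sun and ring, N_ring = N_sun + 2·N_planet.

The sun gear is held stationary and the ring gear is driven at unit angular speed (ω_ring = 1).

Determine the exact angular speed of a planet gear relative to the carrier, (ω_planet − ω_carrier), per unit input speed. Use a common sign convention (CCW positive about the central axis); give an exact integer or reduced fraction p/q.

1541/1980

N_ring = 23 + 2·22 = 67
23(ω_s−ω_c) = −67(ω_r−ω_c),  ω_s=0, ω_r=1
23(0−ω_c) = −67(1−ω_c)  ⇒  90ω_c = 67  ⇒  ω_c = 67/90
sun–planet: 23·(0−67/90) = −22·(ω_p−ω_c)  ⇒  ω_p−ω_c = −(23/22)·(-67/90) = 1541/1980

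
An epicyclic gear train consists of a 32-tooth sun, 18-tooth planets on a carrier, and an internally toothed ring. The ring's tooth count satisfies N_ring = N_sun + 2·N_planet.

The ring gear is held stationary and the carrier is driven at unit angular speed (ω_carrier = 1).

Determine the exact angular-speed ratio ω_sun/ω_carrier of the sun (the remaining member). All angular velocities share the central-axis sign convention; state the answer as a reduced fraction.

N_ring = 32 + 2·18 = 68
32(ω_s−ω_c) = −68(ω_r−ω_c),  ω_r=0, ω_c=1
ω_s = 1 − (68/32)(0−1) = 25/8
ω_s/ω_c = 25/8

25/8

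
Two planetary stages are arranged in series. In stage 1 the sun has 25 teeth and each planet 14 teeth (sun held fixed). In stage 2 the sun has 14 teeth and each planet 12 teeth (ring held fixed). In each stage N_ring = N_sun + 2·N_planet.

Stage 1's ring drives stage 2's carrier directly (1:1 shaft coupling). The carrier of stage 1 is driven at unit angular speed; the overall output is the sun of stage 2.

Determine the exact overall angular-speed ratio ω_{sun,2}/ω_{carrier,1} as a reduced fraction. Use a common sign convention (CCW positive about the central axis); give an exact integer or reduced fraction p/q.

Stage 1: N_ring = 25 + 2·14 = 53
Stage 1: 25(ω_s−ω_c) = −53(ω_r−ω_c),  ω_s=0, ω_c=1
Stage 1: ω_r = 1 − (25/53)(0−1) = 78/53
  ⇒ ω_r¹/ω_c¹ = 78/53
Stage 2: N_ring = 14 + 2·12 = 38
Stage 2: 14(ω_s−ω_c) = −38(ω_r−ω_c),  ω_r=0, ω_c=1
Stage 2: ω_s = 1 − (38/14)(0−1) = 26/7
  ⇒ ω_s²/ω_c² = 26/7
Coupling ω_c² = ω_r¹ ⇒ overall = 78/53 × 26/7 = 2028/371

2028/371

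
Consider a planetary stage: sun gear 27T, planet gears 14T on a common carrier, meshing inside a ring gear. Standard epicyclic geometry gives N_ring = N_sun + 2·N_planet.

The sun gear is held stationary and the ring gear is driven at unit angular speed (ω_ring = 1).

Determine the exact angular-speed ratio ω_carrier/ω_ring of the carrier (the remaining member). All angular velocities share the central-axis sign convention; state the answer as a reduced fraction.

55/82

N_ring = 27 + 2·14 = 55
27(ω_s−ω_c) = −55(ω_r−ω_c),  ω_s=0, ω_r=1
27(0−ω_c) = −55(1−ω_c)  ⇒  82ω_c = 55  ⇒  ω_c = 55/82
ω_c/ω_r = 55/82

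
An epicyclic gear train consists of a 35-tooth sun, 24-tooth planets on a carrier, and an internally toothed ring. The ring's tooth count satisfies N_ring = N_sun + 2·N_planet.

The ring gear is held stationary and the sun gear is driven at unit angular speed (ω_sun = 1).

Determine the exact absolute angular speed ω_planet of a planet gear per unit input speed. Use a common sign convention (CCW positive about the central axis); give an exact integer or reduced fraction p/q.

-35/48

N_ring = 35 + 2·24 = 83
35(ω_s−ω_c) = −83(ω_r−ω_c),  ω_r=0, ω_s=1
35(1−ω_c) = −83(0−ω_c)  ⇒  118ω_c = 35  ⇒  ω_c = 35/118
sun–planet: 35·(1−35/118) = −24·(ω_p−ω_c)  ⇒  ω_p−ω_c = −(35/24)·(83/118) = -2905/2832
ω_p = 35/118 − 2905/2832 = -35/48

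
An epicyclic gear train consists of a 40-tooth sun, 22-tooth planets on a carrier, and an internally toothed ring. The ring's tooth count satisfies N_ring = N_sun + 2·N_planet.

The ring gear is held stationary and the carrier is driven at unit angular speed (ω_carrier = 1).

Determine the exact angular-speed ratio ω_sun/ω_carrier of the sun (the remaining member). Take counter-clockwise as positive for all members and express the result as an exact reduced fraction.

31/10

N_ring = 40 + 2·22 = 84
40(ω_s−ω_c) = −84(ω_r−ω_c),  ω_r=0, ω_c=1
ω_s = 1 − (84/40)(0−1) = 31/10
ω_s/ω_c = 31/10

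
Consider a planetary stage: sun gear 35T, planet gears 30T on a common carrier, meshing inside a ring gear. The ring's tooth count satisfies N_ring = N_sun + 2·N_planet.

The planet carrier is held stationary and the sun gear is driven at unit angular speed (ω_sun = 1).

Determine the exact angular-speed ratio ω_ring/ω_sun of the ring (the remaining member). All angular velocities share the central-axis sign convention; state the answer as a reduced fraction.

N_ring = 35 + 2·30 = 95
35(ω_s−ω_c) = −95(ω_r−ω_c),  ω_c=0, ω_s=1
ω_r = 0 − (35/95)(1−0) = -7/19
ω_r/ω_s = -7/19

-7/19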